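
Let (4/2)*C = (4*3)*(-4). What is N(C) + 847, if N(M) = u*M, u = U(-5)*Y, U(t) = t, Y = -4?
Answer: 367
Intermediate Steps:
C = -24 (C = ((4*3)*(-4))/2 = (12*(-4))/2 = (½)*(-48) = -24)
u = 20 (u = -5*(-4) = 20)
N(M) = 20*M
N(C) + 847 = 20*(-24) + 847 = -480 + 847 = 367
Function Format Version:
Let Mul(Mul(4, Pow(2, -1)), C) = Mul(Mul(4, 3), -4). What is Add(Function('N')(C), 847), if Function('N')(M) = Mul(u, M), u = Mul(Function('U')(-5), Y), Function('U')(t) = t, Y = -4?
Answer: 367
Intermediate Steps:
C = -24 (C = Mul(Rational(1, 2), Mul(Mul(4, 3), -4)) = Mul(Rational(1, 2), Mul(12, -4)) = Mul(Rational(1, 2), -48) = -24)
u = 20 (u = Mul(-5, -4) = 20)
Function('N')(M) = Mul(20, M)
Add(Function('N')(C), 847) = Add(Mul(20, -24), 847) = Add(-480, 847) = 367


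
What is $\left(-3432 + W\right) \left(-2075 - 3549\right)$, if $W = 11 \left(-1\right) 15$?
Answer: $20229528$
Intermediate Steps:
$W = -165$ ($W = \left(-11\right) 15 = -165$)
$\left(-3432 + W\right) \left(-2075 - 3549\right) = \left(-3432 - 165\right) \left(-2075 - 3549\right) = \left(-3597\right) \left(-5624\right) = 20229528$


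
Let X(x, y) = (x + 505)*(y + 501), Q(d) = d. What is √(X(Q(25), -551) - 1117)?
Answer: I*√27617 ≈ 166.18*I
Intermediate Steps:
X(x, y) = (501 + y)*(505 + x) (X(x, y) = (505 + x)*(501 + y) = (501 + y)*(505 + x))
√(X(Q(25), -551) - 1117) = √((253005 + 501*25 + 505*(-551) + 25*(-551)) - 1117) = √((253005 + 12525 - 278255 - 13775) - 1117) = √(-26500 - 1117) = √(-27617) = I*√27617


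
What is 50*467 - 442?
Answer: 22908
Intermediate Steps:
50*467 - 442 = 23350 - 442 = 22908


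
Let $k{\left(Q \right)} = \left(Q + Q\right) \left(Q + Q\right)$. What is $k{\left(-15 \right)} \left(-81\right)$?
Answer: $-72900$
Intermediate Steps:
$k{\left(Q \right)} = 4 Q^{2}$ ($k{\left(Q \right)} = 2 Q 2 Q = 4 Q^{2}$)
$k{\left(-15 \right)} \left(-81\right) = 4 \left(-15\right)^{2} \left(-81\right) = 4 \cdot 225 \left(-81\right) = 900 \left(-81\right) = -72900$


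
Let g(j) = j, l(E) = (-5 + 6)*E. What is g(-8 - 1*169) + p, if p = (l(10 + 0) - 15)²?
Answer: -152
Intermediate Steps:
l(E) = E (l(E) = 1*E = E)
p = 25 (p = ((10 + 0) - 15)² = (10 - 15)² = (-5)² = 25)
g(-8 - 1*169) + p = (-8 - 1*169) + 25 = (-8 - 169) + 25 = -177 + 25 = -152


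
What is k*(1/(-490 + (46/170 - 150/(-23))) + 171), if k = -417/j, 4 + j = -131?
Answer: 22453613254/42510195 ≈ 528.19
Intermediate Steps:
j = -135 (j = -4 - 131 = -135)
k = 139/45 (k = -417/(-135) = -417*(-1/135) = 139/45 ≈ 3.0889)
k*(1/(-490 + (46/170 - 150/(-23))) + 171) = 139*(1/(-490 + (46/170 - 150/(-23))) + 171)/45 = 139*(1/(-490 + (46*(1/170) - 150*(-1/23))) + 171)/45 = 139*(1/(-490 + (23/85 + 150/23)) + 171)/45 = 139*(1/(-490 + 13279/1955) + 171)/45 = 139*(1/(-944671/1955) + 171)/45 = 139*(-1955/944671 + 171)/45 = (139/45)*(161536786/944671) = 22453613254/42510195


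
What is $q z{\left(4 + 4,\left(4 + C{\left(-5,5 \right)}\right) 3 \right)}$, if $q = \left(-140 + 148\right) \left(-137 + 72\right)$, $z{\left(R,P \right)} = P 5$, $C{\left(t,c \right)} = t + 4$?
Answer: $-23400$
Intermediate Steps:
$C{\left(t,c \right)} = 4 + t$
$z{\left(R,P \right)} = 5 P$
$q = -520$ ($q = 8 \left(-65\right) = -520$)
$q z{\left(4 + 4,\left(4 + C{\left(-5,5 \right)}\right) 3 \right)} = - 520 \cdot 5 \left(4 + \left(4 - 5\right)\right) 3 = - 520 \cdot 5 \left(4 - 1\right) 3 = - 520 \cdot 5 \cdot 3 \cdot 3 = - 520 \cdot 5 \cdot 9 = \left(-520\right) 45 = -23400$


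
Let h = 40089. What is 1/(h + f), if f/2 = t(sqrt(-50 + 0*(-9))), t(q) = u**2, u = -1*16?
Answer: 1/40601 ≈ 2.4630e-5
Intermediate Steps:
u = -16
t(q) = 256 (t(q) = (-16)**2 = 256)
f = 512 (f = 2*256 = 512)
1/(h + f) = 1/(40089 + 512) = 1/40601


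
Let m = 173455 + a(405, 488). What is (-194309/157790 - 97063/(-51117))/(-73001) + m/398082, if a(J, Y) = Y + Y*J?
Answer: 18232405873634087758/19532819538811728105 ≈ 0.93342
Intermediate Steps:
a(J, Y) = Y + J*Y
m = 371583 (m = 173455 + 488*(1 + 405) = 173455 + 488*406 = 173455 + 198128 = 371583)
(-194309/157790 - 97063/(-51117))/(-73001) + m/398082 = (-194309/157790 - 97063/(-51117))/(-73001) + 371583/398082 = (-194309*1/157790 - 97063*(-1/51117))*(-1/73001) + 371583*(1/398082) = (-194309/157790 + 97063/51117)*(-1/73001) + 123861/132694 = (5383077617/8065751430)*(-1/73001) + 123861/132694 = -5383077617/588807920141430 + 123861/132694 = 18232405873634087758/19532819538811728105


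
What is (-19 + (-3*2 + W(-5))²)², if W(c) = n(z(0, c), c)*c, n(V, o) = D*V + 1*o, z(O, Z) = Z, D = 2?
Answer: 22486564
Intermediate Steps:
n(V, o) = o + 2*V (n(V, o) = 2*V + 1*o = 2*V + o = o + 2*V)
W(c) = 3*c² (W(c) = (c + 2*c)*c = (3*c)*c = 3*c²)
(-19 + (-3*2 + W(-5))²)² = (-19 + (-3*2 + 3*(-5)²)²)² = (-19 + (-6 + 3*25)²)² = (-19 + (-6 + 75)²)² = (-19 + 69²)² = (-19 + 4761)² = 4742² = 22486564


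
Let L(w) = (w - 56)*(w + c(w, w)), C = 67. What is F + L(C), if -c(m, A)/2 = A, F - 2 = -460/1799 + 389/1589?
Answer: -300158602/408373 ≈ -735.01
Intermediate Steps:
F = 812299/408373 (F = 2 + (-460/1799 + 389/1589) = 2 - 4447/408373 = 812299/408373 ≈ 1.9891)
c(m, A) = -2*A
L(w) = -w*(-56 + w) (L(w) = (w - 56)*(w - 2*w) = (-56 + w)*(-w) = -w*(-56 + w))
F + L(C) = 812299/408373 + 67*(56 - 1*67) = 812299/408373 + 67*(56 - 67) = 812299/408373 + 67*(-11) = 812299/408373 - 737 = -300158602/408373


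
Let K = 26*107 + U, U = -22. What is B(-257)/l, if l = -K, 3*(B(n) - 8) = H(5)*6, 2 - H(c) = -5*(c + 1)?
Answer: -3/115 ≈ -0.026087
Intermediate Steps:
H(c) = 7 + 5*c (H(c) = 2 - (-5)*(c + 1) = 2 - (-5)*(1 + c) = 2 - (-5 - 5*c) = 2 + (5 + 5*c) = 7 + 5*c)
B(n) = 72 (B(n) = 8 + ((7 + 5*5)*6)/3 = 8 + ((7 + 25)*6)/3 = 8 + (32*6)/3 = 8 + (⅓)*192 = 8 + 64 = 72)
K = 2760 (K = 26*107 - 22 = 2782 - 22 = 2760)
l = -2760 (l = -1*2760 = -2760)
B(-257)/l = 72/(-2760) = 72*(-1/2760) = -3/115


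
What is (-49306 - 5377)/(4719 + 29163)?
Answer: -54683/33882 ≈ -1.6139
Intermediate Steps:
(-49306 - 5377)/(4719 + 29163) = -54683/33882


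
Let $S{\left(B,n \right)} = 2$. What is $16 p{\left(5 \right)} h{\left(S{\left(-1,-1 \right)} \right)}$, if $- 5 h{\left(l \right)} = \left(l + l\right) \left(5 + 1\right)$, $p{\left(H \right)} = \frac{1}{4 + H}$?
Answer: $- \frac{128}{15} \approx -8.5333$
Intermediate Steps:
$h{\left(l \right)} = - \frac{12 l}{5}$ ($h{\left(l \right)} = - \frac{\left(l + l\right) \left(5 + 1\right)}{5} = - \frac{2 l 6}{5} = - \frac{12 l}{5}$)
$16 p{\left(5 \right)} h{\left(S{\left(-1,-1 \right)} \right)} = \frac{16}{4 + 5} \left(\left(- \frac{12}{5}\right) 2\right) = \frac{16}{9} \left(- \frac{24}{5}\right) = - \frac{128}{15}$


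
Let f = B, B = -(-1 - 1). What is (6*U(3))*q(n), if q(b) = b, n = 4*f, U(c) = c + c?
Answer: 288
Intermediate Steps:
U(c) = 2*c
B = 2 (B = -1*(-2) = 2)
f = 2
n = 8 (n = 4*2 = 8)
(6*U(3))*q(n) = (6*(2*3))*8 = (6*6)*8 = 36*8 = 288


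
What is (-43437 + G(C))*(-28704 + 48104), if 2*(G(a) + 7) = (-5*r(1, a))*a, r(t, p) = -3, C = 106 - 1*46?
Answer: -834083600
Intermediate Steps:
C = 60 (C = 106 - 46 = 60)
G(a) = -7 + 15*a/2 (G(a) = -7 + ((-5*(-3))*a)/2 = -7 + (15*a)/2 = -7 + 15*a/2)
(-43437 + G(C))*(-28704 + 48104) = (-43437 + (-7 + (15/2)*60))*(-28704 + 48104) = (-43437 + (-7 + 450))*19400 = (-43437 + 443)*19400 = -42994*19400 = -834083600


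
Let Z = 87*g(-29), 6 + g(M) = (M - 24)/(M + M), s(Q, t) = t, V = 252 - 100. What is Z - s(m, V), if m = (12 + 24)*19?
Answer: -1189/2 ≈ -594.50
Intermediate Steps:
m = 684 (m = 36*19 = 684)
V = 152
g(M) = -6 + (-24 + M)/(2*M) (g(M) = -6 + (M - 24)/(M + M) = -6 + (-24 + M)/((2*M)) = -6 + (-24 + M)*(1/(2*M)) = -6 + (-24 + M)/(2*M))
Z = -885/2 (Z = 87*(-11/2 - 12/(-29)) = 87*(-11/2 - 12*(-1/29)) = 87*(-11/2 + 12/29) = 87*(-295/58) = -885/2 ≈ -442.50)
Z - s(m, V) = -885/2 - 1*152 = -885/2 - 152 = -1189/2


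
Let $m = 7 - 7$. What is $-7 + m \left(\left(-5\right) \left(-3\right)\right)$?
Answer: $-7$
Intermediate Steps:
$m = 0$ ($m = 7 - 7 = 0$)
$-7 + m \left(\left(-5\right) \left(-3\right)\right) = -7 + 0 \left(\left(-5\right) \left(-3\right)\right) = -7 + 0 \cdot 15 = -7 + 0 = -7$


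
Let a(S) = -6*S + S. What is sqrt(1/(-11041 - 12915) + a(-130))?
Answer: sqrt(93257108611)/11978 ≈ 25.495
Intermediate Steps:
a(S) = -5*S
sqrt(1/(-11041 - 12915) + a(-130)) = sqrt(1/(-11041 - 12915) - 5*(-130)) = sqrt(1/(-23956) + 650) = sqrt(-1/23956 + 650) = sqrt(15571399/23956) = sqrt(93257108611)/11978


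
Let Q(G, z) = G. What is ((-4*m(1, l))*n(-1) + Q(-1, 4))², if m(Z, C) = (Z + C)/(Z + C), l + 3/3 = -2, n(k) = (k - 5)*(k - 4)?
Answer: 14641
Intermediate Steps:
n(k) = (-5 + k)*(-4 + k)
l = -3 (l = -1 - 2 = -3)
m(Z, C) = 1 (m(Z, C) = (C + Z)/(C + Z) = 1)
((-4*m(1, l))*n(-1) + Q(-1, 4))² = ((-4*1)*(20 + (-1)² - 9*(-1)) - 1)² = (-4*(20 + 1 + 9) - 1)² = (-4*30 - 1)² = (-120 - 1)² = (-121)² = 14641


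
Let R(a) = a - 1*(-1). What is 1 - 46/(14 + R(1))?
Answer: -15/8 ≈ -1.8750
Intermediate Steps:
R(a) = 1 + a (R(a) = a + 1 = 1 + a)
1 - 46/(14 + R(1)) = 1 - 46/(14 + (1 + 1)) = 1 - 46/(14 + 2) = 1 - 46/16 = 1 - 46*1/16 = 1 - 23/8 = -15/8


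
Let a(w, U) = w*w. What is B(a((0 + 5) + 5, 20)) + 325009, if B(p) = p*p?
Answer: 335009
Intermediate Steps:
a(w, U) = w**2
B(p) = p**2
B(a((0 + 5) + 5, 20)) + 325009 = (((0 + 5) + 5)**2)**2 + 325009 = ((5 + 5)**2)**2 + 325009 = (10**2)**2 + 325009 = 100**2 + 325009 = 10000 + 325009 = 335009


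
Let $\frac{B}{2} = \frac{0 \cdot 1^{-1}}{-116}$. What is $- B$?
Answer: $0$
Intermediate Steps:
$B = 0$ ($B = 2 \frac{0 \cdot 1^{-1}}{-116} = 2 \left(- \frac{0 \cdot 1}{116}\right) = 2 \left(\left(- \frac{1}{116}\right) 0\right) = 2 \cdot 0 = 0$)
$- B = \left(-1\right) 0 = 0$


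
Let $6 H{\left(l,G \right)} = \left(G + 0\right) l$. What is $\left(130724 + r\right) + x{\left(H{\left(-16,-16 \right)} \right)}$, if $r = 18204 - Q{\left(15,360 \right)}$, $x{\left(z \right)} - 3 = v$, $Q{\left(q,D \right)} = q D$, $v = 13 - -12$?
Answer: $143556$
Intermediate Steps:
$v = 25$ ($v = 13 + 12 = 25$)
$Q{\left(q,D \right)} = D q$
$H{\left(l,G \right)} = \frac{G l}{6}$ ($H{\left(l,G \right)} = \frac{\left(G + 0\right) l}{6} = \frac{G l}{6}$)
$x{\left(z \right)} = 28$ ($x{\left(z \right)} = 3 + 25 = 28$)
$r = 12804$ ($r = 18204 - 360 \cdot 15 = 18204 - 5400 = 12804$)
$\left(130724 + r\right) + x{\left(H{\left(-16,-16 \right)} \right)} = \left(130724 + 12804\right) + 28 = 143528 + 28 = 143556$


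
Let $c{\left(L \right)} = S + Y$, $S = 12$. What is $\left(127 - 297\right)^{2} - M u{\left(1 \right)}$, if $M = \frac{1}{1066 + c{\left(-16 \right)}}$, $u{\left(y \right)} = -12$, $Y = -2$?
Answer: $\frac{7774103}{269} \approx 28900.0$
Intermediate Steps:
$c{\left(L \right)} = 10$ ($c{\left(L \right)} = 12 - 2 = 10$)
$M = \frac{1}{1076}$ ($M = \frac{1}{1066 + 10} = \frac{1}{1076} \approx 0.00092937$)
$\left(127 - 297\right)^{2} - M u{\left(1 \right)} = \left(127 - 297\right)^{2} - \frac{1}{1076} \left(-12\right) = \left(-170\right)^{2} - - \frac{3}{269} = 28900 + \frac{3}{269} = \frac{7774103}{269}$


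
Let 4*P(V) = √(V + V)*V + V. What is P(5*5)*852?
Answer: 5325 + 26625*√2 ≈ 42978.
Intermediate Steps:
P(V) = V/4 + √2*V^(3/2)/4 (P(V) = (√(V + V)*V + V)/4 = (√(2*V)*V + V)/4 = ((√2*√V)*V + V)/4 = (√2*V^(3/2) + V)/4 = (V + √2*V^(3/2))/4 = V/4 + √2*V^(3/2)/4)
P(5*5)*852 = ((5*5)/4 + √2*(5*5)^(3/2)/4)*852 = ((¼)*25 + √2*25^(3/2)/4)*852 = (25/4 + (¼)*√2*125)*852 = (25/4 + 125*√2/4)*852 = 5325 + 26625*√2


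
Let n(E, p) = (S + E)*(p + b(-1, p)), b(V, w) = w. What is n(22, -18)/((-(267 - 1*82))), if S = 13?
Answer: 252/37 ≈ 6.8108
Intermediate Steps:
n(E, p) = 2*p*(13 + E) (n(E, p) = (13 + E)*(p + p) = (13 + E)*(2*p) = 2*p*(13 + E))
n(22, -18)/((-(267 - 1*82))) = (2*(-18)*(13 + 22))/((-(267 - 1*82))) = (2*(-18)*35)/((-(267 - 82))) = -1260/((-1*185)) = -1260/(-185) = -1260*(-1/185) = 252/37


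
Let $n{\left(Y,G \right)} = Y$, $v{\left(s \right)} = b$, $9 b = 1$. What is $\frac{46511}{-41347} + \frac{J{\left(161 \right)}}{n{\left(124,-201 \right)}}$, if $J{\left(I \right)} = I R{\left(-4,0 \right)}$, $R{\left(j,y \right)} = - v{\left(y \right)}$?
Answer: $- \frac{58563143}{46143252} \approx -1.2692$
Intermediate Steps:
$b = \frac{1}{9}$ ($b = \frac{1}{9} \cdot 1 = \frac{1}{9} \approx 0.11111$)
$v{\left(s \right)} = \frac{1}{9}$
$R{\left(j,y \right)} = - \frac{1}{9}$ ($R{\left(j,y \right)} = \left(-1\right) \frac{1}{9} = - \frac{1}{9}$)
$J{\left(I \right)} = - \frac{I}{9}$ ($J{\left(I \right)} = I \left(- \frac{1}{9}\right) = - \frac{I}{9}$)
$\frac{46511}{-41347} + \frac{J{\left(161 \right)}}{n{\left(124,-201 \right)}} = \frac{46511}{-41347} + \frac{\left(- \frac{1}{9}\right) 161}{124} = 46511 \left(- \frac{1}{41347}\right) - \frac{161}{1116} = - \frac{46511}{41347} - \frac{161}{1116} = - \frac{58563143}{46143252}$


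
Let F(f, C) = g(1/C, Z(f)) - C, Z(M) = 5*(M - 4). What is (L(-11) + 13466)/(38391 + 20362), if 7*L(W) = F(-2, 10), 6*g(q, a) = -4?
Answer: 282754/1233813 ≈ 0.22917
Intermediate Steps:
Z(M) = -20 + 5*M (Z(M) = 5*(-4 + M) = -20 + 5*M)
g(q, a) = -⅔ (g(q, a) = (⅙)*(-4) = -⅔)
F(f, C) = -⅔ - C
L(W) = -32/21 (L(W) = (-⅔ - 1*10)/7 = (-⅔ - 10)/7 = (⅐)*(-32/3) = -32/21)
(L(-11) + 13466)/(38391 + 20362) = (-32/21 + 13466)/(38391 + 20362) = (282754/21)/58753 = (282754/21)*(1/58753) = 282754/1233813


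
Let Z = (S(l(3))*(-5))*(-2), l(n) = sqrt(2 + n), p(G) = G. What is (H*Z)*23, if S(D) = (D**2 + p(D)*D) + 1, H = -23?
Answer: -58190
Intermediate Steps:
S(D) = 1 + 2*D**2 (S(D) = (D**2 + D*D) + 1 = (D**2 + D**2) + 1 = 2*D**2 + 1 = 1 + 2*D**2)
Z = 110 (Z = ((1 + 2*(sqrt(2 + 3))**2)*(-5))*(-2) = ((1 + 2*(sqrt(5))**2)*(-5))*(-2) = ((1 + 2*5)*(-5))*(-2) = ((1 + 10)*(-5))*(-2) = (11*(-5))*(-2) = -55*(-2) = 110)
(H*Z)*23 = -23*110*23 = -2530*23 = -58190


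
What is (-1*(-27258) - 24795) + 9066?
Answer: 11529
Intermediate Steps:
(-1*(-27258) - 24795) + 9066 = (27258 - 24795) + 9066 = 2463 + 9066 = 11529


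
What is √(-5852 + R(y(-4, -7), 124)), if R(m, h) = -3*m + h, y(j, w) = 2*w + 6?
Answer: 2*I*√1426 ≈ 75.525*I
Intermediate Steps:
y(j, w) = 6 + 2*w
R(m, h) = h - 3*m
√(-5852 + R(y(-4, -7), 124)) = √(-5852 + (124 - 3*(6 + 2*(-7)))) = √(-5852 + (124 - 3*(6 - 14))) = √(-5852 + (124 - 3*(-8))) = √(-5852 + (124 + 24)) = √(-5852 + 148) = √(-5704) = 2*I*√1426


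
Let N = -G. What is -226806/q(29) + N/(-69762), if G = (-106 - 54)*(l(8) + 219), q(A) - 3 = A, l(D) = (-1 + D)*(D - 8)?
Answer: -1318630121/186032 ≈ -7088.2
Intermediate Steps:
l(D) = (-1 + D)*(-8 + D)
q(A) = 3 + A
G = -35040 (G = (-106 - 54)*((8 + 8² - 9*8) + 219) = -160*((8 + 64 - 72) + 219) = -160*(0 + 219) = -160*219 = -35040)
N = 35040 (N = -1*(-35040) = 35040)
-226806/q(29) + N/(-69762) = -226806/(3 + 29) + 35040/(-69762) = -226806/32 + 35040*(-1/69762) = -226806*1/32 - 5840/11627 = -113403/16 - 5840/11627 = -1318630121/186032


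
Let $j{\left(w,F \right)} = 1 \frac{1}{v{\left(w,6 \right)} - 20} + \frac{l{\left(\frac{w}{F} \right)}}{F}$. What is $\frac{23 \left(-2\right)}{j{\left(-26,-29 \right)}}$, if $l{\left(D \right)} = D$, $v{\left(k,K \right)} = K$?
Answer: $\frac{541604}{1205} \approx 449.46$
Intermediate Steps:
$j{\left(w,F \right)} = - \frac{1}{14} + \frac{w}{F^{2}}$ ($j{\left(w,F \right)} = 1 \frac{1}{6 - 20} + \frac{w \frac{1}{F}}{F} = 1 \frac{1}{6 - 20} + \frac{w}{F^{2}} = 1 \frac{1}{-14} + \frac{w}{F^{2}} = 1 \left(- \frac{1}{14}\right) + \frac{w}{F^{2}} = - \frac{1}{14} + \frac{w}{F^{2}}$)
$\frac{23 \left(-2\right)}{j{\left(-26,-29 \right)}} = \frac{23 \left(-2\right)}{- \frac{1}{14} - \frac{26}{841}} = - \frac{46}{- \frac{1}{14} - \frac{26}{841}} = - \frac{46}{- \frac{1205}{11774}} = \left(-46\right) \left(- \frac{11774}{1205}\right) = \frac{541604}{1205}$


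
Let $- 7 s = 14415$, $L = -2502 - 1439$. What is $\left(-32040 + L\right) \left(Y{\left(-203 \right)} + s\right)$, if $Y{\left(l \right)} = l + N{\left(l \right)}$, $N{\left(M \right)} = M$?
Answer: $\frac{620924117}{7} \approx 8.8703 \cdot 10^{7}$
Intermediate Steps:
$L = -3941$
$s = - \frac{14415}{7}$ ($s = \left(- \frac{1}{7}\right) 14415 = - \frac{14415}{7} \approx -2059.3$)
$Y{\left(l \right)} = 2 l$ ($Y{\left(l \right)} = l + l = 2 l$)
$\left(-32040 + L\right) \left(Y{\left(-203 \right)} + s\right) = \left(-32040 - 3941\right) \left(2 \left(-203\right) - \frac{14415}{7}\right) = - 35981 \left(-406 - \frac{14415}{7}\right) = \left(-35981\right) \left(- \frac{17257}{7}\right) = \frac{620924117}{7}$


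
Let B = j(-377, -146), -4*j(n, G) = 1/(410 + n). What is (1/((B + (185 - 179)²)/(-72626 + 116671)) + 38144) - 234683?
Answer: -927942849/4751 ≈ -1.9532e+5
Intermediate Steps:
j(n, G) = -1/(4*(410 + n))
B = -1/132 (B = -1/(1640 + 4*(-377)) = -1/(1640 - 1508) = -1/132 ≈ -0.0075758)
(1/((B + (185 - 179)²)/(-72626 + 116671)) + 38144) - 234683 = (1/((-1/132 + (185 - 179)²)/(-72626 + 116671)) + 38144) - 234683 = (1/((-1/132 + 6²)/44045) + 38144) - 234683 = (1/((-1/132 + 36)*(1/44045)) + 38144) - 234683 = (1/((4751/132)*(1/44045)) + 38144) - 234683 = (1/(4751/5813940) + 38144) - 234683 = (5813940/4751 + 38144) - 234683 = 187036084/4751 - 234683 = -927942849/4751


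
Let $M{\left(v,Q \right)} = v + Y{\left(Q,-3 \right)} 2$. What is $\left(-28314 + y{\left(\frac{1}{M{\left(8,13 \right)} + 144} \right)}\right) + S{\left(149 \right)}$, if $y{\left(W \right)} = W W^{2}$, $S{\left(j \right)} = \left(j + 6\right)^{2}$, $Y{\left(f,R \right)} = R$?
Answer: $- \frac{13347951303}{3112136} \approx -4289.0$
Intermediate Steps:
$M{\left(v,Q \right)} = -6 + v$ ($M{\left(v,Q \right)} = v - 6 = -6 + v$)
$S{\left(j \right)} = \left(6 + j\right)^{2}$
$y{\left(W \right)} = W^{3}$
$\left(-28314 + y{\left(\frac{1}{M{\left(8,13 \right)} + 144} \right)}\right) + S{\left(149 \right)} = \left(-28314 + \left(\frac{1}{\left(-6 + 8\right) + 144}\right)^{3}\right) + \left(6 + 149\right)^{2} = \left(-28314 + \left(\frac{1}{2 + 144}\right)^{3}\right) + 155^{2} = \left(-28314 + \left(\frac{1}{146}\right)^{3}\right) + 24025 = \left(-28314 + \frac{1}{3112136}\right) + 24025 = - \frac{88117018703}{3112136} + 24025 = - \frac{13347951303}{3112136}$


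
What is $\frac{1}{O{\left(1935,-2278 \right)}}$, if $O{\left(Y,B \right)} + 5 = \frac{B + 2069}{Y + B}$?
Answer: $- \frac{343}{1506} \approx -0.22776$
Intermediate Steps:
$O{\left(Y,B \right)} = -5 + \frac{2069 + B}{B + Y}$ ($O{\left(Y,B \right)} = -5 + \frac{B + 2069}{Y + B} = -5 + \frac{2069 + B}{B + Y}$)
$\frac{1}{O{\left(1935,-2278 \right)}} = \frac{1}{\frac{1}{-2278 + 1935} \left(2069 - 9675 - -9112\right)} = \frac{1}{\frac{1}{-343} \left(2069 - 9675 + 9112\right)} = \frac{1}{\left(- \frac{1}{343}\right) 1506} = \frac{1}{- \frac{1506}{343}} = - \frac{343}{1506}$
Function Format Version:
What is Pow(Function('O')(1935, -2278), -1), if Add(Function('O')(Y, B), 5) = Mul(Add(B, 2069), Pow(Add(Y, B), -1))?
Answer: Rational(-343, 1506) ≈ -0.22776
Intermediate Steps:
Function('O')(Y, B) = Add(-5, Mul(Pow(Add(B, Y), -1), Add(2069, B))) (Function('O')(Y, B) = Add(-5, Mul(Add(B, 2069), Pow(Add(Y, B), -1))) = Add(-5, Mul(Add(2069, B), Pow(Add(B, Y), -1))) = Add(-5, Mul(Pow(Add(B, Y), -1), Add(2069, B))))
Pow(Function('O')(1935, -2278), -1) = Pow(Mul(Pow(Add(-2278, 1935), -1), Add(2069, Mul(-5, 1935), Mul(-4, -2278))), -1) = Pow(Mul(Pow(-343, -1), Add(2069, -9675, 9112)), -1) = Pow(Mul(Rational(-1, 343), 1506), -1) = Pow(Rational(-1506, 343), -1) = Rational(-343, 1506)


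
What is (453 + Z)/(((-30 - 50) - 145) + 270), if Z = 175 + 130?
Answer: 758/45 ≈ 16.844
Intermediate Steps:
Z = 305
(453 + Z)/(((-30 - 50) - 145) + 270) = (453 + 305)/(((-30 - 50) - 145) + 270) = 758/((-80 - 145) + 270) = 758/(-225 + 270) = 758/45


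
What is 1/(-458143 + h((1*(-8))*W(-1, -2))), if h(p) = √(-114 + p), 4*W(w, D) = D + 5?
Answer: -458143/209895008569 - 2*I*√30/209895008569 ≈ -2.1827e-6 - 5.219e-11*I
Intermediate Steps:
W(w, D) = 5/4 + D/4 (W(w, D) = (D + 5)/4 = (5 + D)/4 = 5/4 + D/4)
1/(-458143 + h((1*(-8))*W(-1, -2))) = 1/(-458143 + √(-114 + (1*(-8))*(5/4 + (¼)*(-2)))) = 1/(-458143 + √(-114 - 8*(5/4 - ½))) = 1/(-458143 + √(-114 - 8*¾)) = 1/(-458143 + √(-114 - 6)) = 1/(-458143 + √(-120)) = 1/(-458143 + 2*I*√30)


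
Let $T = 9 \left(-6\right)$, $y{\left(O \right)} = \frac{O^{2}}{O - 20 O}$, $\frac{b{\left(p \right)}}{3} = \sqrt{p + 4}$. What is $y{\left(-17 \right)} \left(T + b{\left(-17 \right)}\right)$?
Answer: $- \frac{918}{19} + \frac{51 i \sqrt{13}}{19} \approx -48.316 + 9.6781 i$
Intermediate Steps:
$b{\left(p \right)} = 3 \sqrt{4 + p}$ ($b{\left(p \right)} = 3 \sqrt{p + 4} = 3 \sqrt{4 + p}$)
$y{\left(O \right)} = - \frac{O}{19}$ ($y{\left(O \right)} = \frac{O^{2}}{\left(-19\right) O} = - \frac{1}{19 O} O^{2} = - \frac{O}{19}$)
$T = -54$
$y{\left(-17 \right)} \left(T + b{\left(-17 \right)}\right) = \left(- \frac{1}{19}\right) \left(-17\right) \left(-54 + 3 \sqrt{4 - 17}\right) = \frac{17 \left(-54 + 3 \sqrt{-13}\right)}{19} = \frac{17 \left(-54 + 3 i \sqrt{13}\right)}{19} = - \frac{918}{19} + \frac{51 i \sqrt{13}}{19}$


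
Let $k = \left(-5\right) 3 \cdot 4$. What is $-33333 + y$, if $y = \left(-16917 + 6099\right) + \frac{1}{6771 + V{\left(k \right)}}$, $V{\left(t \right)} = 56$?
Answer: $- \frac{301418876}{6827} \approx -44151.0$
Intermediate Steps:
$k = -60$ ($k = \left(-15\right) 4 = -60$)
$y = - \frac{73854485}{6827}$ ($y = \left(-16917 + 6099\right) + \frac{1}{6771 + 56} = -10818 + \frac{1}{6827} = - \frac{73854485}{6827} \approx -10818.0$)
$-33333 + y = -33333 - \frac{73854485}{6827} = - \frac{301418876}{6827}$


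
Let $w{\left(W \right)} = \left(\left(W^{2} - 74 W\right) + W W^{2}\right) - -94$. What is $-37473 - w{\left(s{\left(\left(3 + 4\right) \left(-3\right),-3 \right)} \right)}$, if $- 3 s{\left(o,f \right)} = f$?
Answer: $-37495$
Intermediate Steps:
$s{\left(o,f \right)} = - \frac{f}{3}$
$w{\left(W \right)} = 94 + W^{2} + W^{3} - 74 W$ ($w{\left(W \right)} = \left(\left(W^{2} - 74 W\right) + W^{3}\right) + 94 = \left(W^{2} + W^{3} - 74 W\right) + 94 = 94 + W^{2} + W^{3} - 74 W$)
$-37473 - w{\left(s{\left(\left(3 + 4\right) \left(-3\right),-3 \right)} \right)} = -37473 - \left(94 + \left(\left(- \frac{1}{3}\right) \left(-3\right)\right)^{2} + \left(\left(- \frac{1}{3}\right) \left(-3\right)\right)^{3} - 74 \left(\left(- \frac{1}{3}\right) \left(-3\right)\right)\right) = -37473 - \left(94 + 1^{2} + 1^{3} - 74\right) = -37473 - \left(94 + 1 + 1 - 74\right) = -37473 - 22 = -37495$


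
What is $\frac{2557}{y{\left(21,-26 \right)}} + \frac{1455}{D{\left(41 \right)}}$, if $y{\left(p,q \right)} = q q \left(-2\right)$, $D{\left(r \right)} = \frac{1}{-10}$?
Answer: $- \frac{19674157}{1352} \approx -14552.0$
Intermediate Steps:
$D{\left(r \right)} = - \frac{1}{10}$
$y{\left(p,q \right)} = - 2 q^{2}$ ($y{\left(p,q \right)} = q^{2} \left(-2\right) = - 2 q^{2}$)
$\frac{2557}{y{\left(21,-26 \right)}} + \frac{1455}{D{\left(41 \right)}} = \frac{2557}{\left(-2\right) \left(-26\right)^{2}} + \frac{1455}{- \frac{1}{10}} = \frac{2557}{\left(-2\right) 676} + 1455 \left(-10\right) = \frac{2557}{-1352} - 14550 = 2557 \left(- \frac{1}{1352}\right) - 14550 = - \frac{2557}{1352} - 14550 = - \frac{19674157}{1352}$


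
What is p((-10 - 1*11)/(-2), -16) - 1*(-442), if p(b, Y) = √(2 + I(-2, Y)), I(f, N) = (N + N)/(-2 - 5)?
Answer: 442 + √322/7 ≈ 444.56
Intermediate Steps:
I(f, N) = -2*N/7 (I(f, N) = (2*N)/(-7) = (2*N)*(-⅐) = -2*N/7)
p(b, Y) = √(2 - 2*Y/7)
p((-10 - 1*11)/(-2), -16) - 1*(-442) = √(98 - 14*(-16))/7 - 1*(-442) = √(98 + 224)/7 + 442 = √322/7 + 442 = 442 + √322/7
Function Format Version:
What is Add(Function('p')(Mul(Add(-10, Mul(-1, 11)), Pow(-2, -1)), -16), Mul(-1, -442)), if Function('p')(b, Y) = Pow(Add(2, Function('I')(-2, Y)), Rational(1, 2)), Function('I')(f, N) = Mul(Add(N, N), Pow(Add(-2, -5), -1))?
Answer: Add(442, Mul(Rational(1, 7), Pow(322, Rational(1, 2)))) ≈ 444.56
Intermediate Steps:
Function('I')(f, N) = Mul(Rational(-2, 7), N) (Function('I')(f, N) = Mul(Mul(2, N), Pow(-7, -1)) = Mul(Mul(2, N), Rational(-1, 7)) = Mul(Rational(-2, 7), N))
Function('p')(b, Y) = Pow(Add(2, Mul(Rational(-2, 7), Y)), Rational(1, 2))
Add(Function('p')(Mul(Add(-10, Mul(-1, 11)), Pow(-2, -1)), -16), Mul(-1, -442)) = Add(Mul(Rational(1, 7), Pow(Add(98, Mul(-14, -16)), Rational(1, 2))), Mul(-1, -442)) = Add(Mul(Rational(1, 7), Pow(Add(98, 224), Rational(1, 2))), 442) = Add(Mul(Rational(1, 7), Pow(322, Rational(1, 2))), 442) = Add(442, Mul(Rational(1, 7), Pow(322, Rational(1, 2))))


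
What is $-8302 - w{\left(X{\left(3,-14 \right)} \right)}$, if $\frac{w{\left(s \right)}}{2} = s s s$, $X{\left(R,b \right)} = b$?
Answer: $-2814$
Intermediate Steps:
$w{\left(s \right)} = 2 s^{3}$ ($w{\left(s \right)} = 2 s s s = 2 s^{2} s = 2 s^{3}$)
$-8302 - w{\left(X{\left(3,-14 \right)} \right)} = -8302 - 2 \left(-14\right)^{3} = -8302 - 2 \left(-2744\right) = -8302 - -5488 = -8302 + 5488 = -2814$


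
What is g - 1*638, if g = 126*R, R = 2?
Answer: -386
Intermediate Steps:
g = 252 (g = 126*2 = 252)
g - 1*638 = 252 - 1*638 = 252 - 638 = -386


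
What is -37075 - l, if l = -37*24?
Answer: -36187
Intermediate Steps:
l = -888
-37075 - l = -37075 - 1*(-888) = -37075 + 888 = -36187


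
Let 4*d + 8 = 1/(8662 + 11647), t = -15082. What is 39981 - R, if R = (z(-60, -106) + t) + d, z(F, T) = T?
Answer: 4481871355/81236 ≈ 55171.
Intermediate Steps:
d = -162471/81236 (d = -2 + 1/(4*(8662 + 11647)) = -2 + (1/4)/20309 = -2 + (1/4)*(1/20309) = -2 + 1/81236 = -162471/81236 ≈ -2.0000)
R = -1233974839/81236 (R = (-106 - 15082) - 162471/81236 = -15188 - 162471/81236 = -1233974839/81236 ≈ -15190.)
39981 - R = 39981 - 1*(-1233974839/81236) = 39981 + 1233974839/81236 = 4481871355/81236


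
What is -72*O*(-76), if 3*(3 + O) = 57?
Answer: 87552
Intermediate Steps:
O = 16 (O = -3 + (1/3)*57 = -3 + 19 = 16)
-72*O*(-76) = -72*16*(-76) = -1152*(-76) = 87552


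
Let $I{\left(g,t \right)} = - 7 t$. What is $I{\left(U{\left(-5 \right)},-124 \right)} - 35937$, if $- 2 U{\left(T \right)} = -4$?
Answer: $-35069$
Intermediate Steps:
$U{\left(T \right)} = 2$ ($U{\left(T \right)} = \left(- \frac{1}{2}\right) \left(-4\right) = 2$)
$I{\left(U{\left(-5 \right)},-124 \right)} - 35937 = \left(-7\right) \left(-124\right) - 35937 = 868 - 35937 = -35069$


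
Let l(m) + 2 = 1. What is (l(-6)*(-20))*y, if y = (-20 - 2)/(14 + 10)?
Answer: -55/3 ≈ -18.333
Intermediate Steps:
l(m) = -1 (l(m) = -2 + 1 = -1)
y = -11/12 (y = -22/24 = -22*1/24 = -11/12 ≈ -0.91667)
(l(-6)*(-20))*y = -1*(-20)*(-11/12) = 20*(-11/12) = -55/3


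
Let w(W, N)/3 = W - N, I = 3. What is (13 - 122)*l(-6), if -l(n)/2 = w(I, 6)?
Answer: -1962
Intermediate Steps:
w(W, N) = -3*N + 3*W (w(W, N) = 3*(W - N) = -3*N + 3*W)
l(n) = 18 (l(n) = -2*(-3*6 + 3*3) = -2*(-18 + 9) = -2*(-9) = 18)
(13 - 122)*l(-6) = (13 - 122)*18 = -109*18 = -1962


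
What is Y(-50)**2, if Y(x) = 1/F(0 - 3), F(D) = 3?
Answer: 1/9 ≈ 0.11111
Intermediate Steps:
Y(x) = 1/3
Y(-50)**2 = (1/3)**2 = 1/9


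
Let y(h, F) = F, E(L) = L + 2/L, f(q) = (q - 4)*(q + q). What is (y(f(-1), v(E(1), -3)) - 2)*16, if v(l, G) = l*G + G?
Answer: -224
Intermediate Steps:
f(q) = 2*q*(-4 + q) (f(q) = (-4 + q)*(2*q) = 2*q*(-4 + q))
v(l, G) = G + G*l (v(l, G) = G*l + G = G + G*l)
(y(f(-1), v(E(1), -3)) - 2)*16 = (-3*(1 + (1 + 2/1)) - 2)*16 = (-3*(1 + (1 + 2*1)) - 2)*16 = (-3*(1 + (1 + 2)) - 2)*16 = (-3*(1 + 3) - 2)*16 = (-3*4 - 2)*16 = (-12 - 2)*16 = -14*16 = -224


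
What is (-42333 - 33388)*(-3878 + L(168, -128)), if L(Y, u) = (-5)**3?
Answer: 303111163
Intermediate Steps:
L(Y, u) = -125
(-42333 - 33388)*(-3878 + L(168, -128)) = (-42333 - 33388)*(-3878 - 125) = -75721*(-4003) = 303111163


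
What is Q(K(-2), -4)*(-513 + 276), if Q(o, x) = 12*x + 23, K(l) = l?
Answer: 5925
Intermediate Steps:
Q(o, x) = 23 + 12*x
Q(K(-2), -4)*(-513 + 276) = (23 + 12*(-4))*(-513 + 276) = (23 - 48)*(-237) = -25*(-237) = 5925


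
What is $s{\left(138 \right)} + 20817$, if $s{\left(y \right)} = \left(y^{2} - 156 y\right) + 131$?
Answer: $18464$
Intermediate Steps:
$s{\left(y \right)} = 131 + y^{2} - 156 y$
$s{\left(138 \right)} + 20817 = \left(131 + 138^{2} - 21528\right) + 20817 = \left(131 + 19044 - 21528\right) + 20817 = -2353 + 20817 = 18464$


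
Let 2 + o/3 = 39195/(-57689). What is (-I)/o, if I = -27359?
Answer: -1578313351/463719 ≈ -3403.6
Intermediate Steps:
o = -463719/57689 (o = -6 + 3*(39195/(-57689)) = -6 + 3*(39195*(-1/57689)) = -6 + 3*(-39195/57689) = -6 - 117585/57689 = -463719/57689 ≈ -8.0383)
(-I)/o = (-1*(-27359))/(-463719/57689) = 27359*(-57689/463719) = -1578313351/463719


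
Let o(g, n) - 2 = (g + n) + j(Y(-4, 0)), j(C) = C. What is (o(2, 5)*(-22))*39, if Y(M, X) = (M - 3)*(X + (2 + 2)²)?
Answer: 88374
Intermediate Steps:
Y(M, X) = (-3 + M)*(16 + X) (Y(M, X) = (-3 + M)*(X + 4²) = (-3 + M)*(X + 16) = (-3 + M)*(16 + X))
o(g, n) = -110 + g + n (o(g, n) = 2 + ((g + n) + (-48 - 3*0 + 16*(-4) - 4*0)) = 2 + ((g + n) + (-48 + 0 - 64 + 0)) = 2 + ((g + n) - 112) = 2 + (-112 + g + n) = -110 + g + n)
(o(2, 5)*(-22))*39 = ((-110 + 2 + 5)*(-22))*39 = -103*(-22)*39 = 2266*39 = 88374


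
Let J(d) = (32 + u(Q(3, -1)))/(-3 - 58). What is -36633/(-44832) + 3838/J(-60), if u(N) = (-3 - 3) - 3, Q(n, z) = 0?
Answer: -3498378539/343712 ≈ -10178.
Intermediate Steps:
u(N) = -9 (u(N) = -6 - 3 = -9)
J(d) = -23/61 (J(d) = (32 - 9)/(-3 - 58) = 23/(-61) = 23*(-1/61) = -23/61)
-36633/(-44832) + 3838/J(-60) = -36633/(-44832) + 3838/(-23/61) = -36633*(-1/44832) + 3838*(-61/23) = 12211/14944 - 234118/23 = -3498378539/343712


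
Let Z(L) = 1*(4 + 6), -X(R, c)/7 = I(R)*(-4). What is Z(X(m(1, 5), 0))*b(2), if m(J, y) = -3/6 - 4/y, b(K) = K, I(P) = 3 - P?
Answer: 20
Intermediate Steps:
m(J, y) = -1/2 - 4/y (m(J, y) = -3*1/6 - 4/y = -1/2 - 4/y)
X(R, c) = 84 - 28*R (X(R, c) = -7*(3 - R)*(-4) = -7*(-12 + 4*R) = 84 - 28*R)
Z(L) = 10 (Z(L) = 1*10 = 10)
Z(X(m(1, 5), 0))*b(2) = 10*2 = 20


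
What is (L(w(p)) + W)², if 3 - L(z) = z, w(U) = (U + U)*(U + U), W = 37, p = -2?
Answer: 576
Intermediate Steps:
w(U) = 4*U² (w(U) = (2*U)*(2*U) = 4*U²)
L(z) = 3 - z
(L(w(p)) + W)² = ((3 - 4*(-2)²) + 37)² = ((3 - 4*4) + 37)² = ((3 - 1*16) + 37)² = ((3 - 16) + 37)² = (-13 + 37)² = 24² = 576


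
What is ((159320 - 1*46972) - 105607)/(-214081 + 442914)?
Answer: 6741/228833 ≈ 0.029458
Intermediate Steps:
((159320 - 1*46972) - 105607)/(-214081 + 442914) = ((159320 - 46972) - 105607)/228833 = (112348 - 105607)*(1/228833) = 6741*(1/228833) = 6741/228833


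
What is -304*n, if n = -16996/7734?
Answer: 2583392/3867 ≈ 668.06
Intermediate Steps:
n = -8498/3867 (n = -16996*1/7734 = -8498/3867 ≈ -2.1976)
-304*n = -304*(-8498/3867) = 2583392/3867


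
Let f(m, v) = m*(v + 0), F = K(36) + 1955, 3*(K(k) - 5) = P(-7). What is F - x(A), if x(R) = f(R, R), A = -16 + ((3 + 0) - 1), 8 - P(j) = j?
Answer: 1769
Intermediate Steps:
P(j) = 8 - j
K(k) = 10 (K(k) = 5 + (8 - 1*(-7))/3 = 5 + (8 + 7)/3 = 5 + (1/3)*15 = 5 + 5 = 10)
F = 1965 (F = 10 + 1955 = 1965)
A = -14 (A = -16 + (3 - 1) = -16 + 2 = -14)
f(m, v) = m*v
x(R) = R**2 (x(R) = R*R = R**2)
F - x(A) = 1965 - 1*(-14)**2 = 1965 - 1*196 = 1965 - 196 = 1769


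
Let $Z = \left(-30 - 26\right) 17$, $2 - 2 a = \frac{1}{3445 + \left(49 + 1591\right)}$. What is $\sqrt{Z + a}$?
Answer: $\frac{i \sqrt{10928988230}}{3390} \approx 30.838 i$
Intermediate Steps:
$a = \frac{10169}{10170}$ ($a = 1 - \frac{1}{2 \left(3445 + \left(49 + 1591\right)\right)} = 1 - \frac{1}{2 \left(3445 + 1640\right)} = 1 - \frac{1}{2 \cdot 5085} = 1 - \frac{1}{10170} = \frac{10169}{10170} \approx 0.9999$)
$Z = -952$ ($Z = \left(-56\right) 17 = -952$)
$\sqrt{Z + a} = \sqrt{-952 + \frac{10169}{10170}} = \sqrt{- \frac{9671671}{10170}} = \frac{i \sqrt{10928988230}}{3390}$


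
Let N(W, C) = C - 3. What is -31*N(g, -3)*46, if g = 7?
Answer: 8556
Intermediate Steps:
N(W, C) = -3 + C
-31*N(g, -3)*46 = -31*(-3 - 3)*46 = -31*(-6)*46 = 186*46 = 8556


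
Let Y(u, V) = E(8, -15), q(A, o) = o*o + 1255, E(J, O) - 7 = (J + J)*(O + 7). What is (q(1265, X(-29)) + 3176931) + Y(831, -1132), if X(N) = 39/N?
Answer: 2672754186/841 ≈ 3.1781e+6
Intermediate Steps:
E(J, O) = 7 + 2*J*(7 + O) (E(J, O) = 7 + (J + J)*(O + 7) = 7 + (2*J)*(7 + O) = 7 + 2*J*(7 + O))
q(A, o) = 1255 + o² (q(A, o) = o² + 1255 = 1255 + o²)
Y(u, V) = -121 (Y(u, V) = 7 + 14*8 + 2*8*(-15) = 7 + 112 - 240 = -121)
(q(1265, X(-29)) + 3176931) + Y(831, -1132) = ((1255 + (39/(-29))²) + 3176931) - 121 = ((1255 + (39*(-1/29))²) + 3176931) - 121 = ((1255 + (-39/29)²) + 3176931) - 121 = ((1255 + 1521/841) + 3176931) - 121 = (1056976/841 + 3176931) - 121 = 2672855947/841 - 121 = 2672754186/841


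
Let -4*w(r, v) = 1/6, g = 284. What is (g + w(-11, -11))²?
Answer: 46444225/576 ≈ 80632.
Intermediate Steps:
w(r, v) = -1/24 (w(r, v) = -¼/6 = -¼*⅙ = -1/24)
(g + w(-11, -11))² = (284 - 1/24)² = (6815/24)² = 46444225/576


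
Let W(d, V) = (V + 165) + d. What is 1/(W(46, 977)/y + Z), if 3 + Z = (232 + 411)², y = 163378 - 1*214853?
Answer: 51475/21282131662 ≈ 2.4187e-6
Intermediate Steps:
W(d, V) = 165 + V + d (W(d, V) = (165 + V) + d = 165 + V + d)
y = -51475 (y = 163378 - 214853 = -51475)
Z = 413446 (Z = -3 + (232 + 411)² = -3 + 643² = -3 + 413449 = 413446)
1/(W(46, 977)/y + Z) = 1/((165 + 977 + 46)/(-51475) + 413446) = 1/(1188*(-1/51475) + 413446) = 1/(-1188/51475 + 413446) = 1/(21282131662/51475) = 51475/21282131662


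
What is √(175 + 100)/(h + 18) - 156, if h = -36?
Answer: -156 - 5*√11/18 ≈ -156.92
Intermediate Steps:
√(175 + 100)/(h + 18) - 156 = √(175 + 100)/(-36 + 18) - 156 = √275/(-18) - 156 = (5*√11)*(-1/18) - 156 = -5*√11/18 - 156 = -156 - 5*√11/18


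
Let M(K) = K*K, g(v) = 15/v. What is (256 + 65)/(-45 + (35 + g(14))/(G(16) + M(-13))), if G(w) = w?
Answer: -166278/23209 ≈ -7.1644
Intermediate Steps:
M(K) = K²
(256 + 65)/(-45 + (35 + g(14))/(G(16) + M(-13))) = (256 + 65)/(-45 + (35 + 15/14)/(16 + (-13)²)) = 321/(-45 + (35 + 15*(1/14))/(16 + 169)) = 321/(-45 + (35 + 15/14)/185) = 321/(-45 + (505/14)*(1/185)) = 321/(-45 + 101/518) = 321/(-23209/518) = 321*(-518/23209) = -166278/23209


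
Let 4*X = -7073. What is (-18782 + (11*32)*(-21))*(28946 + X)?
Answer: -1422700857/2 ≈ -7.1135e+8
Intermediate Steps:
X = -7073/4 (X = (1/4)*(-7073) = -7073/4 ≈ -1768.3)
(-18782 + (11*32)*(-21))*(28946 + X) = (-18782 + (11*32)*(-21))*(28946 - 7073/4) = (-18782 + 352*(-21))*(108711/4) = (-18782 - 7392)*(108711/4) = -26174*108711/4 = -1422700857/2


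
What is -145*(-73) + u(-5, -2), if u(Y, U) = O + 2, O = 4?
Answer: 10591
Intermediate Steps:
u(Y, U) = 6 (u(Y, U) = 4 + 2 = 6)
-145*(-73) + u(-5, -2) = -145*(-73) + 6 = 10585 + 6 = 10591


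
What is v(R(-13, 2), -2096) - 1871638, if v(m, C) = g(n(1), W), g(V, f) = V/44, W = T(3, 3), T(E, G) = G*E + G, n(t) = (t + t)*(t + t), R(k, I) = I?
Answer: -20588017/11 ≈ -1.8716e+6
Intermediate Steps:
n(t) = 4*t² (n(t) = (2*t)*(2*t) = 4*t²)
T(E, G) = G + E*G (T(E, G) = E*G + G = G + E*G)
W = 12 (W = 3*(1 + 3) = 3*4 = 12)
g(V, f) = V/44 (g(V, f) = V*(1/44) = V/44)
v(m, C) = 1/11 (v(m, C) = (4*1²)/44 = (4*1)/44 = (1/44)*4 = 1/11)
v(R(-13, 2), -2096) - 1871638 = 1/11 - 1871638 = -20588017/11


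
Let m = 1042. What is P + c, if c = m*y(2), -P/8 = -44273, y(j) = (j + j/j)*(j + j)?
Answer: 366688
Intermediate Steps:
y(j) = 2*j*(1 + j) (y(j) = (j + 1)*(2*j) = (1 + j)*(2*j) = 2*j*(1 + j))
P = 354184 (P = -8*(-44273) = 354184)
c = 12504 (c = 1042*(2*2*(1 + 2)) = 1042*(2*2*3) = 1042*12 = 12504)
P + c = 354184 + 12504 = 366688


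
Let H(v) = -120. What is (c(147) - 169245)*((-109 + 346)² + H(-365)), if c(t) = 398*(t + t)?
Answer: -2927607417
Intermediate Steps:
c(t) = 796*t (c(t) = 398*(2*t) = 796*t)
(c(147) - 169245)*((-109 + 346)² + H(-365)) = (796*147 - 169245)*((-109 + 346)² - 120) = (117012 - 169245)*(237² - 120) = -52233*(56169 - 120) = -52233*56049 = -2927607417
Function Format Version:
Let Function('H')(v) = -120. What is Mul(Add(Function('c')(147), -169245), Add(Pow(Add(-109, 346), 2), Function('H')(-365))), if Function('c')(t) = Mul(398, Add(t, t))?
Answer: -2927607417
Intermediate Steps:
Function('c')(t) = Mul(796, t) (Function('c')(t) = Mul(398, Mul(2, t)) = Mul(796, t))
Mul(Add(Function('c')(147), -169245), Add(Pow(Add(-109, 346), 2), Function('H')(-365))) = Mul(Add(Mul(796, 147), -169245), Add(Pow(Add(-109, 346), 2), -120)) = Mul(Add(117012, -169245), Add(Pow(237, 2), -120)) = Mul(-52233, Add(56169, -120)) = Mul(-52233, 56049) = -2927607417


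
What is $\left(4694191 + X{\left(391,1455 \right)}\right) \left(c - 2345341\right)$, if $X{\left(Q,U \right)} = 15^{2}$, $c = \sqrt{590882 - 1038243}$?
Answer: $-11010006315856 + 4694416 i \sqrt{447361} \approx -1.101 \cdot 10^{13} + 3.1399 \cdot 10^{9} i$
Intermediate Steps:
$c = i \sqrt{447361}$ ($c = \sqrt{-447361} = i \sqrt{447361} \approx 668.85 i$)
$X{\left(Q,U \right)} = 225$
$\left(4694191 + X{\left(391,1455 \right)}\right) \left(c - 2345341\right) = \left(4694191 + 225\right) \left(i \sqrt{447361} - 2345341\right) = 4694416 \left(-2345341 + i \sqrt{447361}\right) = -11010006315856 + 4694416 i \sqrt{447361}$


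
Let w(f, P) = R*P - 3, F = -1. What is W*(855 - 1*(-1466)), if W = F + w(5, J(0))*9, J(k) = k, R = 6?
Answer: -64988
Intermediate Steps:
w(f, P) = -3 + 6*P (w(f, P) = 6*P - 3 = -3 + 6*P)
W = -28 (W = -1 + (-3 + 6*0)*9 = -1 + (-3 + 0)*9 = -1 - 3*9 = -1 - 27 = -28)
W*(855 - 1*(-1466)) = -28*(855 - 1*(-1466)) = -28*(855 + 1466) = -28*2321 = -64988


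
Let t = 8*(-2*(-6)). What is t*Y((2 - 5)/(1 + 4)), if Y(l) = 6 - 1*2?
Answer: 384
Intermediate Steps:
Y(l) = 4 (Y(l) = 6 - 2 = 4)
t = 96 (t = 8*12 = 96)
t*Y((2 - 5)/(1 + 4)) = 96*4 = 384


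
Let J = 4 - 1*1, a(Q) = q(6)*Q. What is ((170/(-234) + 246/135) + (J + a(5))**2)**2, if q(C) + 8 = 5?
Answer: 7204784161/342225 ≈ 21053.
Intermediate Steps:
q(C) = -3 (q(C) = -8 + 5 = -3)
a(Q) = -3*Q
J = 3 (J = 4 - 1 = 3)
((170/(-234) + 246/135) + (J + a(5))**2)**2 = ((170/(-234) + 246/135) + (3 - 3*5)**2)**2 = ((170*(-1/234) + 246*(1/135)) + (3 - 15)**2)**2 = ((-85/117 + 82/45) + (-12)**2)**2 = (641/585 + 144)**2 = (84881/585)**2 = 7204784161/342225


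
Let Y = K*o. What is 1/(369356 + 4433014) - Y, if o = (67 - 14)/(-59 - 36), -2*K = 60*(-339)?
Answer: 517705090759/91245030 ≈ 5673.8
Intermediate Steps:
K = 10170 (K = -30*(-339) = -½*(-20340) = 10170)
o = -53/95 (o = 53/(-95) = 53*(-1/95) = -53/95 ≈ -0.55789)
Y = -107802/19 (Y = 10170*(-53/95) = -107802/19 ≈ -5673.8)
1/(369356 + 4433014) - Y = 1/(369356 + 4433014) - 1*(-107802/19) = 1/4802370 + 107802/19 = 517705090759/91245030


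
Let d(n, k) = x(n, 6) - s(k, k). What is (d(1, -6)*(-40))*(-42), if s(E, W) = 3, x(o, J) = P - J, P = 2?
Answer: -11760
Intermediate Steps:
x(o, J) = 2 - J
d(n, k) = -7 (d(n, k) = (2 - 1*6) - 1*3 = (2 - 6) - 3 = -4 - 3 = -7)
(d(1, -6)*(-40))*(-42) = -7*(-40)*(-42) = 280*(-42) = -11760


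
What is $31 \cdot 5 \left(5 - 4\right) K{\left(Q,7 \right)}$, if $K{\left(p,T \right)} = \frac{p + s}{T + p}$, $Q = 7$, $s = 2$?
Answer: $\frac{1395}{14} \approx 99.643$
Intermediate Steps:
$K{\left(p,T \right)} = \frac{2 + p}{T + p}$ ($K{\left(p,T \right)} = \frac{p + 2}{T + p} = \frac{2 + p}{T + p}$)
$31 \cdot 5 \left(5 - 4\right) K{\left(Q,7 \right)} = 31 \cdot 5 \left(5 - 4\right) \frac{2 + 7}{7 + 7} = 31 \cdot 5 \cdot 1 \cdot \frac{1}{14} \cdot 9 = 31 \cdot 5 \cdot \frac{1}{14} \cdot 9 = 155 \cdot \frac{9}{14} = \frac{1395}{14}$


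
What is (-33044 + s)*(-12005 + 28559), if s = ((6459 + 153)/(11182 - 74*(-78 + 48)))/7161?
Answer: -282244772188884/515977 ≈ -5.4701e+8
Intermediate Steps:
s = 1102/15995287 (s = (6612/(11182 - 74*(-30)))*(1/7161) = (6612/(11182 + 2220))*(1/7161) = (6612/13402)*(1/7161) = (6612*(1/13402))*(1/7161) = (3306/6701)*(1/7161) = 1102/15995287 ≈ 6.8895e-5)
(-33044 + s)*(-12005 + 28559) = (-33044 + 1102/15995287)*(-12005 + 28559) = -528548262526/15995287*16554 = -282244772188884/515977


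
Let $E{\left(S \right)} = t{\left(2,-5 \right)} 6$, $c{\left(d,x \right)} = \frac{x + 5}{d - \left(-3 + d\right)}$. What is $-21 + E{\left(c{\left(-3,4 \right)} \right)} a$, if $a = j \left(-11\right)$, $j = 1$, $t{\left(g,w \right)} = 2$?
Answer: $-153$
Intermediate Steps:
$c{\left(d,x \right)} = \frac{5}{3} + \frac{x}{3}$ ($c{\left(d,x \right)} = \frac{5 + x}{3} = \left(5 + x\right) \frac{1}{3} = \frac{5}{3} + \frac{x}{3}$)
$E{\left(S \right)} = 12$ ($E{\left(S \right)} = 2 \cdot 6 = 12$)
$a = -11$ ($a = 1 \left(-11\right) = -11$)
$-21 + E{\left(c{\left(-3,4 \right)} \right)} a = -21 + 12 \left(-11\right) = -21 - 132 = -153$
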